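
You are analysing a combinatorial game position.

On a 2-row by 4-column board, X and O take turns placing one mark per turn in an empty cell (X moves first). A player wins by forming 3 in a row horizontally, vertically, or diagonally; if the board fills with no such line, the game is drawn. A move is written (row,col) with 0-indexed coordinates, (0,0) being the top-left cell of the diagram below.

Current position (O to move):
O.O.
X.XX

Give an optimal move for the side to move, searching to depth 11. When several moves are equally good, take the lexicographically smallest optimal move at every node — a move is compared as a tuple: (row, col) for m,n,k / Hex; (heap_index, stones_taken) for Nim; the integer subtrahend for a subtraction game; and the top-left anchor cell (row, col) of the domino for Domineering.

O's best at [O.O./X.XX]: (0,1)

ply 1, O at O.O./X.XX | (0,1)=+1→OOO./X.XX*; (0,3)=-1→O.OO/X.XX; (1,1)=+0→O.O./XOXX
ply 2: OOO./X.XX is terminal -1 (X); from O.O./X.XX depth 11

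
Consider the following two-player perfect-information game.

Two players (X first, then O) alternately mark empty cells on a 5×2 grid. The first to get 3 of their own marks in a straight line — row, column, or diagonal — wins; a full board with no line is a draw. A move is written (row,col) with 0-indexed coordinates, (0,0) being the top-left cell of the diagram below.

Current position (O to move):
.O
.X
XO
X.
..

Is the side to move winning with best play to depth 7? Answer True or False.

[.O/.X/XO/X./..] O move#1: (0,0):-1/OO/.X/XO/X./..*, (1,0):-1/.O/OX/XO/X./.., (3,1):-1/.O/.X/XO/XO/.., (4,0):-1/.O/.X/XO/X./O., (4,1):-1/.O/.X/XO/X./.O
[OO/.X/XO/X./..] X move#2: (1,0):+1/OO/XX/XO/X./..*, (3,1):+1/OO/.X/XO/XX/.., (4,0):+1/OO/.X/XO/X./X., (4,1):+1/OO/.X/XO/X./.X
[OO/XX/XO/X./..] end (terminal -1, O#3); searched .O/.X/XO/X./.. to 7

O winning at [.O/.X/XO/X./..]: False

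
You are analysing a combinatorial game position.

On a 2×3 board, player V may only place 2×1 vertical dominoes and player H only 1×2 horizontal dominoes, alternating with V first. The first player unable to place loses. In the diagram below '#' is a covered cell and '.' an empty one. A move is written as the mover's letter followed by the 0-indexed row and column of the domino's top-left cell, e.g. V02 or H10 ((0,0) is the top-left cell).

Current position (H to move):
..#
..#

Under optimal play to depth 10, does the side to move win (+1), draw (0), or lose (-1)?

ply 1, H at ..#/..# | H00=+1→###/..#*; H10=+1→..#/###
ply 2: ###/..# is terminal -1 (V); from ..#/..# depth 10

value(..#/..#, H) = +1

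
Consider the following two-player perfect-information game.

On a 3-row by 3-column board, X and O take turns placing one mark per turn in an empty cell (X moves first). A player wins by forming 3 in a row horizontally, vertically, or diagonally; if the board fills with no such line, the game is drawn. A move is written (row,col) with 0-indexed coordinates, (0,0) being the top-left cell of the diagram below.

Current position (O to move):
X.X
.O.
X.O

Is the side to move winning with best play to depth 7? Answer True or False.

[X.X/.O./X.O] O move#1: (0,1):-1/XOX/.O./X.O*, (1,0):-1/X.X/OO./X.O, (1,2):-1/X.X/.OO/X.O, (2,1):-1/X.X/.O./XOO
[XOX/.O./X.O] X move#2: (1,0):+1/XOX/XO./X.O*, (1,2):-1/XOX/.OX/X.O, (2,1):+0/XOX/.O./XXO
[XOX/XO./X.O] end (terminal -1, O#3); searched X.X/.O./X.O to 7

O winning at [X.X/.O./X.O]: False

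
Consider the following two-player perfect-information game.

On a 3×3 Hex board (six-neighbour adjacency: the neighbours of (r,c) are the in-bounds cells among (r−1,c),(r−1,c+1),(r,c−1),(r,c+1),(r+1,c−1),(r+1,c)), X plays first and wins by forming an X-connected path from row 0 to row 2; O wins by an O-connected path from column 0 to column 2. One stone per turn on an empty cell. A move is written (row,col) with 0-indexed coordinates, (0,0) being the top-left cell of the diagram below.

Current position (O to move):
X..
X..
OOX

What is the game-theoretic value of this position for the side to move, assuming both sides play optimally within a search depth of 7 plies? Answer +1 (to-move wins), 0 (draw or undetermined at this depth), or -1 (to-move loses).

value(X../X../OOX, O) = +1

[X../X../OOX] O move#1: (0,1):-1/XO./X../OOX, (0,2):+1/X.O/X../OOX*, (1,1):+1/X../XO./OOX, (1,2):+1/X../X.O/OOX
[X.O/X../OOX] X move#2: (0,1):-1/XXO/X../OOX*, (1,1):-1/X.O/XX./OOX, (1,2):-1/X.O/X.X/OOX
[XXO/X../OOX] O move#3: (1,1):+1/XXO/XO./OOX*, (1,2):+1/XXO/X.O/OOX
[XXO/XO./OOX] end (terminal -1, X#4); searched X../X../OOX to 7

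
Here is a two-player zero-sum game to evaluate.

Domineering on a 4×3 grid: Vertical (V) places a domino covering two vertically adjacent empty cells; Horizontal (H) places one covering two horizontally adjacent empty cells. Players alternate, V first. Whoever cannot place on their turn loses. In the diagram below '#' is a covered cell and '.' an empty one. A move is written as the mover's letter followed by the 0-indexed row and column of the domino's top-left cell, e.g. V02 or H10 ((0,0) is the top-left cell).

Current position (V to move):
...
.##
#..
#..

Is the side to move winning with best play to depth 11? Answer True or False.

V winning at [.../.##/#../#..]: True

[.../.##/#../#..] V move#1: V00:-1/#../###/#../#.., V21:+1/.../.##/##./##.*, V22:+1/.../.##/#.#/#.#
[.../.##/##./##.] H move#2: H00:-1/##./.##/##./##.*, H01:-1/.##/.##/##./##.
[##./.##/##./##.] V move#3: V22:+1/##./.##/###/###*
[##./.##/###/###] end (terminal -1, H#4); searched .../.##/#../#.. to 11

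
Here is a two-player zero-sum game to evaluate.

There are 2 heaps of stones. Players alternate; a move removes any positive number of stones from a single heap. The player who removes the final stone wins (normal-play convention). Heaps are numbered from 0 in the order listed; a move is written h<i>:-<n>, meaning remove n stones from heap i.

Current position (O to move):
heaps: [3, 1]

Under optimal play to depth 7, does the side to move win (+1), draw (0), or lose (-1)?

value((3,1), O) = +1

ply 1, O at (3,1) | h0:-1=-1→(2,1); h0:-2=+1→(1,1)*; h0:-3=-1→(0,1); h1:-1=-1→(3,0)
ply 2, X at (1,1) | h0:-1=-1→(0,1)*; h1:-1=-1→(1,0)
ply 3, O at (0,1) | h1:-1=+1→(0,0)*
ply 4: (0,0) is terminal -1 (X); from (3,1) depth 7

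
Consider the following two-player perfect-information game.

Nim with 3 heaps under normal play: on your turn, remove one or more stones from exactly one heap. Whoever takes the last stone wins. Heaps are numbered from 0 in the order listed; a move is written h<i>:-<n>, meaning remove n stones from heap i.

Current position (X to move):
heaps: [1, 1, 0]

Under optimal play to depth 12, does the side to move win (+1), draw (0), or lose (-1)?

p1 X@[(1,1,0)]: h0:-1[(0,1,0)]-1* h1:-1[(1,0,0)]-1
p2 O@[(0,1,0)]: h1:-1[(0,0,0)]+1*
p3 X@[(0,0,0)] terminal -1; root [(1,1,0)] d12

value((1,1,0), X) = -1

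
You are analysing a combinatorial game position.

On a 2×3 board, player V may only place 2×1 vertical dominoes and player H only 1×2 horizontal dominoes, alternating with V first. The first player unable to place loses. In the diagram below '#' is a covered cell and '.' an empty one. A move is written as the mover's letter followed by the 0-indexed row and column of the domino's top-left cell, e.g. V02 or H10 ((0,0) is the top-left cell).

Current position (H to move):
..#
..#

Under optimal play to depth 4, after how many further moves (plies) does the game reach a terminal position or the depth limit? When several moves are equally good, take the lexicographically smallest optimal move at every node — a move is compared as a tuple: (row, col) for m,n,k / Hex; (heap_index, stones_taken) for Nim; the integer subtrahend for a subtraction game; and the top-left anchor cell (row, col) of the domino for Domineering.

ply 1, H at ..#/..# | H00=+1→###/..#*; H10=+1→..#/###
ply 2: ###/..# is terminal -1 (V); from ..#/..# depth 4

PV length from [..#/..#]: 1 ply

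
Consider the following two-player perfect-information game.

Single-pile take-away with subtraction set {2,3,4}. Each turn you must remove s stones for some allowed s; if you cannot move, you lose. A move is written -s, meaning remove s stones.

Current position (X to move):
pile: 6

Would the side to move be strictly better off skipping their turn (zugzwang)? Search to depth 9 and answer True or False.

zugzwang(6, X) = True

[6] X move#1: -2:-1/4*, -3:-1/3, -4:-1/2
[4] O move#2: -2:-1/2, -3:+1/1*, -4:+1/0
[1] end (terminal -1, X#3); searched 6 to 9
pass branch (O moves first from the same position):
  | [6] O move#1: -2:-1/4*, -3:-1/3, -4:-1/2
  | [4] X move#2: -2:-1/2, -3:+1/1*, -4:+1/0
  | [1] end (terminal -1, O#3); searched 6 to 9
X moving scores -1; X passing scores +1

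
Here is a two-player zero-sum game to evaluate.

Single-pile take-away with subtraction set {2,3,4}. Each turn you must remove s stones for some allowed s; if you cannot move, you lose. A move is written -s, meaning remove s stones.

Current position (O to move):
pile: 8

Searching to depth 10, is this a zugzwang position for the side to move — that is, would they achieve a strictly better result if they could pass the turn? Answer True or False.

zugzwang(8, O) = False

[8] O move#1: -2:+1/6*, -3:-1/5, -4:-1/4
[6] X move#2: -2:-1/4*, -3:-1/3, -4:-1/2
[4] O move#3: -2:-1/2, -3:+1/1*, -4:+1/0
[1] end (terminal -1, X#4); searched 8 to 10
pass branch (X moves first from the same position):
  | [8] X move#1: -2:+1/6*, -3:-1/5, -4:-1/4
  | [6] O move#2: -2:-1/4*, -3:-1/3, -4:-1/2
  | [4] X move#3: -2:-1/2, -3:+1/1*, -4:+1/0
  | [1] end (terminal -1, O#4); searched 8 to 10
O moving scores +1; O passing scores -1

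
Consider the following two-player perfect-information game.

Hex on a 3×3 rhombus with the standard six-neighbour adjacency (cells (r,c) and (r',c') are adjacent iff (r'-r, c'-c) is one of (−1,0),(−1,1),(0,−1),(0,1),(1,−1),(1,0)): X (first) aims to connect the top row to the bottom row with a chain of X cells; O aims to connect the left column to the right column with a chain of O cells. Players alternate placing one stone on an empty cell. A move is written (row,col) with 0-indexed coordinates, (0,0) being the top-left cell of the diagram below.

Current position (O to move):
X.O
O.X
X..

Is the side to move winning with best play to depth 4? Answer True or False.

p1 O@[X.O/O.X/X..]: (0,1)[XOO/O.X/X..]+1* (1,1)[X.O/OOX/X..]+1 (2,1)[X.O/O.X/XO.]+1 (2,2)[X.O/O.X/X.O]+1
p2 X@[XOO/O.X/X..] terminal -1; root [X.O/O.X/X..] d4

O winning at [X.O/O.X/X..]: True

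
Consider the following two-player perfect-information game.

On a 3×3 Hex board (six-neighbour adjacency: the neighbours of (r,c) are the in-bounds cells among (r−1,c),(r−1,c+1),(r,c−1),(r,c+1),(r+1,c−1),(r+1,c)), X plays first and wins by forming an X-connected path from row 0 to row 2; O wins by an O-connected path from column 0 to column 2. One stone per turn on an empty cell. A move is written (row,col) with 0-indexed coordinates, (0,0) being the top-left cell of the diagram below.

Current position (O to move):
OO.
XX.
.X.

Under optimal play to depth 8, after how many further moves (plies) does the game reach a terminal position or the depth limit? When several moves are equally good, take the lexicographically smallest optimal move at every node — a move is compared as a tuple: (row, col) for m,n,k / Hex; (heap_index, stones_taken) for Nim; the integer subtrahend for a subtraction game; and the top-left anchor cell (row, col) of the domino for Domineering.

p1 O@[OO./XX./.X.]: (0,2)[OOO/XX./.X.]+1* (1,2)[OO./XXO/.X.]-1 (2,0)[OO./XX./OX.]-1 (2,2)[OO./XX./.XO]-1
p2 X@[OOO/XX./.X.] terminal -1; root [OO./XX./.X.] d8

PV length from [OO./XX./.X.]: 1 ply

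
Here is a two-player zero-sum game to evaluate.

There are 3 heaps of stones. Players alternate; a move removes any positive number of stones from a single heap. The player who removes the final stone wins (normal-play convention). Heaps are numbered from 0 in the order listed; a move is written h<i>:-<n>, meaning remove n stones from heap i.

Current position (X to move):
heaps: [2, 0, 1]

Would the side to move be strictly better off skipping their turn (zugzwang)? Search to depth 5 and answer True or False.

zugzwang((2,0,1), X) = False

[(2,0,1)] X move#1: h0:-1:+1/(1,0,1)*, h0:-2:-1/(0,0,1), h2:-1:-1/(2,0,0)
[(1,0,1)] O move#2: h0:-1:-1/(0,0,1)*, h2:-1:-1/(1,0,0)
[(0,0,1)] X move#3: h2:-1:+1/(0,0,0)*
[(0,0,0)] end (terminal -1, O#4); searched (2,0,1) to 5
if X skipped the turn, O would face:
~ [(2,0,1)] O move#1: h0:-1:+1/(1,0,1)*, h0:-2:-1/(0,0,1), h2:-1:-1/(2,0,0)
~ [(1,0,1)] X move#2: h0:-1:-1/(0,0,1)*, h2:-1:-1/(1,0,0)
~ [(0,0,1)] O move#3: h2:-1:+1/(0,0,0)*
~ [(0,0,0)] end (terminal -1, X#4); searched (2,0,1) to 5
compare (X): move=+1 vs pass=-1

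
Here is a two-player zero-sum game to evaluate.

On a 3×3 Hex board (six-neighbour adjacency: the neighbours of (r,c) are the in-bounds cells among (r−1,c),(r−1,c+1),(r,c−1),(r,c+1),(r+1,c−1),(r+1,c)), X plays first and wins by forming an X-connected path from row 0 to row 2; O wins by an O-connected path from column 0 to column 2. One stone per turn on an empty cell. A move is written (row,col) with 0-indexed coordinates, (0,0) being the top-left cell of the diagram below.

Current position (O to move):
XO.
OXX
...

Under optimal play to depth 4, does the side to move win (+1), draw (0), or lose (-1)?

[XO./OXX/...] O move#1: (0,2):+1/XOO/OXX/...*, (2,0):-1/XO./OXX/O.., (2,1):-1/XO./OXX/.O., (2,2):-1/XO./OXX/..O
[XOO/OXX/...] end (terminal -1, X#2); searched XO./OXX/... to 4

value(XO./OXX/..., O) = +1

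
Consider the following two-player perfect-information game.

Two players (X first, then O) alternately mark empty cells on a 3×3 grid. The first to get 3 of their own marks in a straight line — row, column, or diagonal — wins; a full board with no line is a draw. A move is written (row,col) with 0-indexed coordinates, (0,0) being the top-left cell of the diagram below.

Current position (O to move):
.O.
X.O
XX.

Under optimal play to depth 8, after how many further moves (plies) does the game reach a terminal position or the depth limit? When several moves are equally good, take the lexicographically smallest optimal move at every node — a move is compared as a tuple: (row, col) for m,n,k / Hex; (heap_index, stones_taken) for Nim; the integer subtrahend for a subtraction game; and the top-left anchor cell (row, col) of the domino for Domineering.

PV length from [.O./X.O/XX.]: 4 plies

[.O./X.O/XX.] O move#1: (0,0):-1/OO./X.O/XX.*, (0,2):-1/.OO/X.O/XX., (1,1):-1/.O./XOO/XX., (2,2):-1/.O./X.O/XXO
[OO./X.O/XX.] X move#2: (0,2):+1/OOX/X.O/XX.*, (1,1):-1/OO./XXO/XX., (2,2):+1/OO./X.O/XXX
[OOX/X.O/XX.] O move#3: (1,1):-1/OOX/XOO/XX.*, (2,2):-1/OOX/X.O/XXO
[OOX/XOO/XX.] X move#4: (2,2):+1/OOX/XOO/XXX*
[OOX/XOO/XXX] end (terminal -1, O#5); searched .O./X.O/XX. to 8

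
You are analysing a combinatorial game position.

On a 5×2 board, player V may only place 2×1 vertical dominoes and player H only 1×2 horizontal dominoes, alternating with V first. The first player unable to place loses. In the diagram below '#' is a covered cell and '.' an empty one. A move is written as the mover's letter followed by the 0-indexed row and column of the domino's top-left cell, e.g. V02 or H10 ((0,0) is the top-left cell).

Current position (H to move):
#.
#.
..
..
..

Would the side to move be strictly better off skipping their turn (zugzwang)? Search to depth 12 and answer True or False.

zugzwang(#./#./../../.., H) = False

[#./#./../../..] H move#1: H20:-1/#./#./##/../.., H30:+1/#./#./../##/..*, H40:-1/#./#./../../##
[#./#./../##/..] V move#2: V01:-1/##/##/../##/..*, V11:-1/#./##/.#/##/..
[##/##/../##/..] H move#3: H20:+1/##/##/##/##/..*, H40:+1/##/##/../##/##
[##/##/##/##/..] end (terminal -1, V#4); searched #./#./../../.. to 12
if H skipped the turn, V would face:
~ [#./#./../../..] V move#1: V01:-1/##/##/../../.., V11:-1/#./##/.#/../.., V20:+1/#./#./#./#./..*, V21:+1/#./#./.#/.#/.., V30:+1/#./#./../#./#., V31:+1/#./#./../.#/.#
~ [#./#./#./#./..] H move#2: H40:-1/#./#./#./#./##*
~ [#./#./#./#./##] V move#3: V01:+1/##/##/#./#./##*, V11:+1/#./##/##/#./##, V21:+1/#./#./##/##/##
~ [##/##/#./#./##] end (terminal -1, H#4); searched #./#./../../.. to 12
compare (H): move=+1 vs pass=-1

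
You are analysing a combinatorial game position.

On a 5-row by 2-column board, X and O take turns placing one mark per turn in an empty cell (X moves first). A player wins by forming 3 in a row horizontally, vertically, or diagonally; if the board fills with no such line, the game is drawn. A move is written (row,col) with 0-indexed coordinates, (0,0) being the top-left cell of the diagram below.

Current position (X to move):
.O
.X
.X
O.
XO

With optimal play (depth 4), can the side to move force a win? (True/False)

ply 1, X at .O/.X/.X/O./XO | (0,0)=+0→XO/.X/.X/O./XO; (1,0)=+0→.O/XX/.X/O./XO; (2,0)=+0→.O/.X/XX/O./XO; (3,1)=+1→.O/.X/.X/OX/XO*
ply 2: .O/.X/.X/OX/XO is terminal -1 (O); from .O/.X/.X/O./XO depth 4

X winning at [.O/.X/.X/O./XO]: True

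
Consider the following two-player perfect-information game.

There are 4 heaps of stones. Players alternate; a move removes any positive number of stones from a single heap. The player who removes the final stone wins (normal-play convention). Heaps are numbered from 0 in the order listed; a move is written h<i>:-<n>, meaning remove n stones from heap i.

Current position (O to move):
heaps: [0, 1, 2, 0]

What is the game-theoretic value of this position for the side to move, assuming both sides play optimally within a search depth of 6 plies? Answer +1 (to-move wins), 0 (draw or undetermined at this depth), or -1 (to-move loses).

value((0,1,2,0), O) = +1

p1 O@[(0,1,2,0)]: h1:-1[(0,0,2,0)]-1 h2:-1[(0,1,1,0)]+1* h2:-2[(0,1,0,0)]-1
p2 X@[(0,1,1,0)]: h1:-1[(0,0,1,0)]-1* h2:-1[(0,1,0,0)]-1
p3 O@[(0,0,1,0)]: h2:-1[(0,0,0,0)]+1*
p4 X@[(0,0,0,0)] terminal -1; root [(0,1,2,0)] d6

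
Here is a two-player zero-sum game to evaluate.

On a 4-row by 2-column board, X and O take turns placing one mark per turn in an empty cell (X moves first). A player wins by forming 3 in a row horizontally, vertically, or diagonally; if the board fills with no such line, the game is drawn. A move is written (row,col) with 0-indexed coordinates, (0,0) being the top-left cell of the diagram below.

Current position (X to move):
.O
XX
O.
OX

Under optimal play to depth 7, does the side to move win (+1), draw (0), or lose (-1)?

[.O/XX/O./OX] X move#1: (0,0):+0/XO/XX/O./OX, (2,1):+1/.O/XX/OX/OX*
[.O/XX/OX/OX] end (terminal -1, O#2); searched .O/XX/O./OX to 7

value(.O/XX/O./OX, X) = +1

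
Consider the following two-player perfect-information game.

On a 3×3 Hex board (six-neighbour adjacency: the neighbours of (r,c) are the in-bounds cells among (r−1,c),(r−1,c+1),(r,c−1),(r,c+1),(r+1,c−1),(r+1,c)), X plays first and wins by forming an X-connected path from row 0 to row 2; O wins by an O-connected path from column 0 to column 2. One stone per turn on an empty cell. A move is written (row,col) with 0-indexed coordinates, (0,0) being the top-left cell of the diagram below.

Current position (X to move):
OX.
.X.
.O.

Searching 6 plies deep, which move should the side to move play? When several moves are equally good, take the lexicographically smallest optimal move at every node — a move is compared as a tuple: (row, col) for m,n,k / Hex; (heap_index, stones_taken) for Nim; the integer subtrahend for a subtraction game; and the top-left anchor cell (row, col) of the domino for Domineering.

X's best at [OX./.X./.O.]: (1,2)

ply 1, X at OX./.X./.O. | (0,2)=-1→OXX/.X./.O.; (1,0)=-1→OX./XX./.O.; (1,2)=+1→OX./.XX/.O.*; (2,0)=+1→OX./.X./XO.; (2,2)=+1→OX./.X./.OX
ply 2, O at OX./.XX/.O. | (0,2)=-1→OXO/.XX/.O.*; (1,0)=-1→OX./OXX/.O.; (2,0)=-1→OX./.XX/OO.; (2,2)=-1→OX./.XX/.OO
ply 3, X at OXO/.XX/.O. | (1,0)=+1→OXO/XXX/.O.*; (2,0)=+1→OXO/.XX/XO.; (2,2)=+1→OXO/.XX/.OX
ply 4, O at OXO/XXX/.O. | (2,0)=-1→OXO/XXX/OO.*; (2,2)=-1→OXO/XXX/.OO
ply 5, X at OXO/XXX/OO. | (2,2)=+1→OXO/XXX/OOX*
ply 6: OXO/XXX/OOX is terminal -1 (O); from OX./.X./.O. depth 6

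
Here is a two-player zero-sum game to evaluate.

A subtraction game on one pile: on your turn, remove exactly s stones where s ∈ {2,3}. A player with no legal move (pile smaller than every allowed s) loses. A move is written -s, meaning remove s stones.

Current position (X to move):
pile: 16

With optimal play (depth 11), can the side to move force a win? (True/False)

X winning at [16]: False

ply 1, X at 16 | -2=-1→14*; -3=-1→13
ply 2, O at 14 | -2=-1→12; -3=+1→11*
ply 3, X at 11 | -2=-1→9*; -3=-1→8
ply 4, O at 9 | -2=-1→7; -3=+1→6*
ply 5, X at 6 | -2=-1→4*; -3=-1→3
ply 6, O at 4 | -2=-1→2; -3=+1→1*
ply 7: 1 is terminal -1 (X); from 16 depth 11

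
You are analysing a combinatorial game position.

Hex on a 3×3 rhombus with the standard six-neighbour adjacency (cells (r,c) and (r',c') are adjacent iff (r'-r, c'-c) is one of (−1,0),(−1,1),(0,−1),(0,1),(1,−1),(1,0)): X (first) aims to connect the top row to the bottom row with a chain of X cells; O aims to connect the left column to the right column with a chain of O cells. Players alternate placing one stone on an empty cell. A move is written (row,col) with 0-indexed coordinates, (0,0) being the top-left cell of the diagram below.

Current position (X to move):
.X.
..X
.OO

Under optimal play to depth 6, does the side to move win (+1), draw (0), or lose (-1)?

p1 X@[.X./..X/.OO]: (0,0)[XX./..X/.OO]-1 (0,2)[.XX/..X/.OO]-1 (1,0)[.X./X.X/.OO]-1 (1,1)[.X./.XX/.OO]-1 (2,0)[.X./..X/XOO]+1*
p2 O@[.X./..X/XOO]: (0,0)[OX./..X/XOO]-1* (0,2)[.XO/..X/XOO]-1 (1,0)[.X./O.X/XOO]-1 (1,1)[.X./.OX/XOO]-1
p3 X@[OX./..X/XOO]: (0,2)[OXX/..X/XOO]+1* (1,0)[OX./X.X/XOO]+1 (1,1)[OX./.XX/XOO]+1
p4 O@[OXX/..X/XOO]: (1,0)[OXX/O.X/XOO]-1* (1,1)[OXX/.OX/XOO]-1
p5 X@[OXX/O.X/XOO]: (1,1)[OXX/OXX/XOO]+1*
p6 O@[OXX/OXX/XOO] terminal -1; root [.X./..X/.OO] d6

value(.X./..X/.OO, X) = +1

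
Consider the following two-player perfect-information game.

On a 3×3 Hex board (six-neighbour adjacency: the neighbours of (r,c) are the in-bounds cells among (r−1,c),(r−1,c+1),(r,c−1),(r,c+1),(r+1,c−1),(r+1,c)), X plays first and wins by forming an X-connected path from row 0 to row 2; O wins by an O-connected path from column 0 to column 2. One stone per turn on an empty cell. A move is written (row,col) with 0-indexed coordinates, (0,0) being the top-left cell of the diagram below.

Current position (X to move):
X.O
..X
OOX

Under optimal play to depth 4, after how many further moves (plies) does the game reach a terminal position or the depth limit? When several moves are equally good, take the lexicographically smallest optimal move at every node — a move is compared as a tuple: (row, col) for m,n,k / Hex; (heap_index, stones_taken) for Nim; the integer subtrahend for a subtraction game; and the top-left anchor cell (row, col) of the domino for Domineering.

ply 1, X at X.O/..X/OOX | (0,1)=-1→XXO/..X/OOX; (1,0)=-1→X.O/X.X/OOX; (1,1)=+1→X.O/.XX/OOX*
ply 2, O at X.O/.XX/OOX | (0,1)=-1→XOO/.XX/OOX*; (1,0)=-1→X.O/OXX/OOX
ply 3, X at XOO/.XX/OOX | (1,0)=+1→XOO/XXX/OOX*
ply 4: XOO/XXX/OOX is terminal -1 (O); from X.O/..X/OOX depth 4

PV length from [X.O/..X/OOX]: 3 plies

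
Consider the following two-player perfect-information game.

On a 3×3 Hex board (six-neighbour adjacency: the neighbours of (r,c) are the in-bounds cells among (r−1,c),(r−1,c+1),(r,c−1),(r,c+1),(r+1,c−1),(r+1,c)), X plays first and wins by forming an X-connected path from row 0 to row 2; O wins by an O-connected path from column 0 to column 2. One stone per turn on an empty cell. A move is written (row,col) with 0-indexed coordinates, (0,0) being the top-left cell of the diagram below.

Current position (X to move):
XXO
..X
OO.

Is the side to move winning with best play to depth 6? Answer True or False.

p1 X@[XXO/..X/OO.]: (1,0)[XXO/X.X/OO.]-1* (1,1)[XXO/.XX/OO.]-1 (2,2)[XXO/..X/OOX]-1
p2 O@[XXO/X.X/OO.]: (1,1)[XXO/XOX/OO.]+1* (2,2)[XXO/X.X/OOO]+1
p3 X@[XXO/XOX/OO.] terminal -1; root [XXO/..X/OO.] d6

X winning at [XXO/..X/OO.]: False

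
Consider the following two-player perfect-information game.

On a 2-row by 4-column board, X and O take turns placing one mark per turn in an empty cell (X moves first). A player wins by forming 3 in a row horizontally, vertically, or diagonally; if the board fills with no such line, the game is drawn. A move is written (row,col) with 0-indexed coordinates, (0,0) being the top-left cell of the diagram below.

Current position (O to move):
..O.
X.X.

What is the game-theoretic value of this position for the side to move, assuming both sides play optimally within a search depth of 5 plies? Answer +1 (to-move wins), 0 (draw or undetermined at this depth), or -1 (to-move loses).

p1 O@[..O./X.X.]: (0,0)[O.O./X.X.]-1 (0,1)[.OO./X.X.]-1 (0,3)[..OO/X.X.]-1 (1,1)[..O./XOX.]+0* (1,3)[..O./X.XO]-1
p2 X@[..O./XOX.]: (0,0)[X.O./XOX.]+0* (0,1)[.XO./XOX.]+0 (0,3)[..OX/XOX.]+0 (1,3)[..O./XOXX]-1
p3 O@[X.O./XOX.]: (0,1)[XOO./XOX.]+0* (0,3)[X.OO/XOX.]+0 (1,3)[X.O./XOXO]+0
p4 X@[XOO./XOX.]: (0,3)[XOOX/XOX.]+0* (1,3)[XOO./XOXX]-1
p5 O@[XOOX/XOX.]: (1,3)[XOOX/XOXO]+0*
p6 X@[XOOX/XOXO] terminal +0; root [..O./X.X.] d5

value(..O./X.X., O) = 0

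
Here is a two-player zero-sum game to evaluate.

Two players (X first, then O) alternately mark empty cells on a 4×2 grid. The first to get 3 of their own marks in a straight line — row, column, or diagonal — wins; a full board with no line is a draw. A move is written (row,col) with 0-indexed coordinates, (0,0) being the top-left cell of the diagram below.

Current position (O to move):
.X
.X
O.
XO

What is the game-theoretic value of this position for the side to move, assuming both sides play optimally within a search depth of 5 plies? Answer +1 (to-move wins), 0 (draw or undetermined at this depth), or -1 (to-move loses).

value(.X/.X/O./XO, O) = 0

[.X/.X/O./XO] O move#1: (0,0):-1/OX/.X/O./XO, (1,0):-1/.X/OX/O./XO, (2,1):+0/.X/.X/OO/XO*
[.X/.X/OO/XO] X move#2: (0,0):+0/XX/.X/OO/XO*, (1,0):+0/.X/XX/OO/XO
[XX/.X/OO/XO] O move#3: (1,0):+0/XX/OX/OO/XO*
[XX/OX/OO/XO] end (terminal +0, X#4); searched .X/.X/O./XO to 5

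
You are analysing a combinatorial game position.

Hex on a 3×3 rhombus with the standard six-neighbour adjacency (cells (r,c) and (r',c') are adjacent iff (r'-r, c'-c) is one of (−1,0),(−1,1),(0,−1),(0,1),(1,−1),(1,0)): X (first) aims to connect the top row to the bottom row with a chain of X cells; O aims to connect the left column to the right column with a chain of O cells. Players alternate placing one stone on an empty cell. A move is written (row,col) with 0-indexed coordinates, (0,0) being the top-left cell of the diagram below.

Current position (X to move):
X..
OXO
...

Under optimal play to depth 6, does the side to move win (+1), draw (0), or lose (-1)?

p1 X@[X../OXO/...]: (0,1)[XX./OXO/...]+1* (0,2)[X.X/OXO/...]+1 (2,0)[X../OXO/X..]+1 (2,1)[X../OXO/.X.]+1 (2,2)[X../OXO/..X]+1
p2 O@[XX./OXO/...]: (0,2)[XXO/OXO/...]-1* (2,0)[XX./OXO/O..]-1 (2,1)[XX./OXO/.O.]-1 (2,2)[XX./OXO/..O]-1
p3 X@[XXO/OXO/...]: (2,0)[XXO/OXO/X..]+1* (2,1)[XXO/OXO/.X.]+1 (2,2)[XXO/OXO/..X]+1
p4 O@[XXO/OXO/X..] terminal -1; root [X../OXO/...] d6

value(X../OXO/..., X) = +1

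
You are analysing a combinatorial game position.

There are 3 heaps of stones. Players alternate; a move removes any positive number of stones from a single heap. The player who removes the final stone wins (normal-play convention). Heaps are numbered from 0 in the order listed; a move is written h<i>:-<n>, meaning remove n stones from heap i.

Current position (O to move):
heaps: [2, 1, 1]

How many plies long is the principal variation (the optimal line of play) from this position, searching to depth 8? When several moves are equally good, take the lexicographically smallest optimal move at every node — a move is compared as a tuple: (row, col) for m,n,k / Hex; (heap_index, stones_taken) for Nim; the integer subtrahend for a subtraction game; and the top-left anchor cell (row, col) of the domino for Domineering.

[(2,1,1)] O move#1: h0:-1:-1/(1,1,1), h0:-2:+1/(0,1,1)*, h1:-1:-1/(2,0,1), h2:-1:-1/(2,1,0)
[(0,1,1)] X move#2: h1:-1:-1/(0,0,1)*, h2:-1:-1/(0,1,0)
[(0,0,1)] O move#3: h2:-1:+1/(0,0,0)*
[(0,0,0)] end (terminal -1, X#4); searched (2,1,1) to 8

PV length from [(2,1,1)]: 3 plies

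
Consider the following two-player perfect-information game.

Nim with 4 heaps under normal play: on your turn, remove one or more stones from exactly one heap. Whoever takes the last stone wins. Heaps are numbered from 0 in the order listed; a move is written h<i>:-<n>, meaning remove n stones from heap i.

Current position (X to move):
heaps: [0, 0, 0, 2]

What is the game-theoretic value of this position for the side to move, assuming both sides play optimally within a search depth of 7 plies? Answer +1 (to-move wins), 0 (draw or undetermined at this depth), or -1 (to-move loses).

p1 X@[(0,0,0,2)]: h3:-1[(0,0,0,1)]-1 h3:-2[(0,0,0,0)]+1*
p2 O@[(0,0,0,0)] terminal -1; root [(0,0,0,2)] d7

value((0,0,0,2), X) = +1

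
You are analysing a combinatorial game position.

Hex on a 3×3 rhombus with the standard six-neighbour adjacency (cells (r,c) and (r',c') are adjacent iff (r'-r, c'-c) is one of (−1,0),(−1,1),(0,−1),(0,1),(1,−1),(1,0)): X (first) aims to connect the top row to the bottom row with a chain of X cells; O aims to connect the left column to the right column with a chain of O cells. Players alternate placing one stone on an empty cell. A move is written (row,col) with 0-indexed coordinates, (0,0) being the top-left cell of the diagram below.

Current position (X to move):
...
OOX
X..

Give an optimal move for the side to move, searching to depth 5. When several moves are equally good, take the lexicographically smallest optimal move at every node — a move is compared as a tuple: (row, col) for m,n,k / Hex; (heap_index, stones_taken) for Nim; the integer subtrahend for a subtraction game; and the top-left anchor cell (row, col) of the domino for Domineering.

ply 1, X at .../OOX/X.. | (0,0)=-1→X../OOX/X..; (0,1)=-1→.X./OOX/X..; (0,2)=+1→..X/OOX/X..*; (2,1)=-1→.../OOX/XX.; (2,2)=-1→.../OOX/X.X
ply 2, O at ..X/OOX/X.. | (0,0)=-1→O.X/OOX/X..*; (0,1)=-1→.OX/OOX/X..; (2,1)=-1→..X/OOX/XO.; (2,2)=-1→..X/OOX/X.O
ply 3, X at O.X/OOX/X.. | (0,1)=+1→OXX/OOX/X..*; (2,1)=+1→O.X/OOX/XX.; (2,2)=+1→O.X/OOX/X.X
ply 4, O at OXX/OOX/X.. | (2,1)=-1→OXX/OOX/XO.*; (2,2)=-1→OXX/OOX/X.O
ply 5, X at OXX/OOX/XO. | (2,2)=+1→OXX/OOX/XOX*
ply 6: OXX/OOX/XOX is terminal -1 (O); from .../OOX/X.. depth 5

X's best at [.../OOX/X..]: (0,2)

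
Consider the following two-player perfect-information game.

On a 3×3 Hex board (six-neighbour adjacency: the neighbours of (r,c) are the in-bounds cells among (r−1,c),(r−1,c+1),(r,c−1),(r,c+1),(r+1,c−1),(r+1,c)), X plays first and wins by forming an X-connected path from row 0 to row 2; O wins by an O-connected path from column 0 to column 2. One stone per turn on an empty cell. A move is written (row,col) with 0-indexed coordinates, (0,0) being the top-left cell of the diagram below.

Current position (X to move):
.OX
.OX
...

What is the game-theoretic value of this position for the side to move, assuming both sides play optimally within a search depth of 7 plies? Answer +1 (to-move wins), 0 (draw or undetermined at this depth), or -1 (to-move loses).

value(.OX/.OX/..., X) = +1

[.OX/.OX/...] X move#1: (0,0):+1/XOX/.OX/...*, (1,0):+1/.OX/XOX/..., (2,0):+1/.OX/.OX/X.., (2,1):+1/.OX/.OX/.X., (2,2):+1/.OX/.OX/..X
[XOX/.OX/...] O move#2: (1,0):-1/XOX/OOX/...*, (2,0):-1/XOX/.OX/O.., (2,1):-1/XOX/.OX/.O., (2,2):-1/XOX/.OX/..O
[XOX/OOX/...] X move#3: (2,0):+1/XOX/OOX/X..*, (2,1):+1/XOX/OOX/.X., (2,2):+1/XOX/OOX/..X
[XOX/OOX/X..] O move#4: (2,1):-1/XOX/OOX/XO.*, (2,2):-1/XOX/OOX/X.O
[XOX/OOX/XO.] X move#5: (2,2):+1/XOX/OOX/XOX*
[XOX/OOX/XOX] end (terminal -1, O#6); searched .OX/.OX/... to 7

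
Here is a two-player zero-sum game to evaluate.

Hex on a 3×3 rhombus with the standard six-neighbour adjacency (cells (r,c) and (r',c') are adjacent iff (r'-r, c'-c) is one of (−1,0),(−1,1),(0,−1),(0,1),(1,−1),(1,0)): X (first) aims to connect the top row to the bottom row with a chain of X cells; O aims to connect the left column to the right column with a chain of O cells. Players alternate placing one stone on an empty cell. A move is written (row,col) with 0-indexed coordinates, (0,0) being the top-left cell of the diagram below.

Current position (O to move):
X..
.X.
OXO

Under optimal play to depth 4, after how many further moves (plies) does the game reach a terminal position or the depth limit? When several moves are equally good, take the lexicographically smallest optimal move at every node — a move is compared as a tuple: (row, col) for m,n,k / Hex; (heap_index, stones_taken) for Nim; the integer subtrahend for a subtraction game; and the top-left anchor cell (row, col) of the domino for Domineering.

PV length from [X../.X./OXO]: 2 plies

p1 O@[X../.X./OXO]: (0,1)[XO./.X./OXO]-1* (0,2)[X.O/.X./OXO]-1 (1,0)[X../OX./OXO]-1 (1,2)[X../.XO/OXO]-1
p2 X@[XO./.X./OXO]: (0,2)[XOX/.X./OXO]+1* (1,0)[XO./XX./OXO]+1 (1,2)[XO./.XX/OXO]+1
p3 O@[XOX/.X./OXO] terminal -1; root [X../.X./OXO] d4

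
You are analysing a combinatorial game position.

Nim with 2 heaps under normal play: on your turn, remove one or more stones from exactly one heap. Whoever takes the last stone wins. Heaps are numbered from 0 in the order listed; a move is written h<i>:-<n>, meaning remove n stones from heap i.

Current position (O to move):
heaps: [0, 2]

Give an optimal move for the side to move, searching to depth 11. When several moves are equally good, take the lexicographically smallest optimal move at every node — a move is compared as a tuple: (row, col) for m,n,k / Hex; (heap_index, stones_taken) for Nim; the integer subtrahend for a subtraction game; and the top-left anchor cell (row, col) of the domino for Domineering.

O's best at [(0,2)]: h1:-2

ply 1, O at (0,2) | h1:-1=-1→(0,1); h1:-2=+1→(0,0)*
ply 2: (0,0) is terminal -1 (X); from (0,2) depth 11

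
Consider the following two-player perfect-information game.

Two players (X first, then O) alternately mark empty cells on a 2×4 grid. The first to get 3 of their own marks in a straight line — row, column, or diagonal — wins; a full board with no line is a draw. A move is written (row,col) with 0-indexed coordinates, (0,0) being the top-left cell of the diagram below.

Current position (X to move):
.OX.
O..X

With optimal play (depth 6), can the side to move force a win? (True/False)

X winning at [.OX./O..X]: False

ply 1, X at .OX./O..X | (0,0)=+0→XOX./O..X*; (0,3)=+0→.OXX/O..X; (1,1)=+0→.OX./OX.X; (1,2)=+0→.OX./O.XX
ply 2, O at XOX./O..X | (0,3)=+0→XOXO/O..X*; (1,1)=+0→XOX./OO.X; (1,2)=+0→XOX./O.OX
ply 3, X at XOXO/O..X | (1,1)=+0→XOXO/OX.X*; (1,2)=+0→XOXO/O.XX
ply 4, O at XOXO/OX.X | (1,2)=+0→XOXO/OXOX*
ply 5: XOXO/OXOX is terminal +0 (X); from .OX./O..X depth 6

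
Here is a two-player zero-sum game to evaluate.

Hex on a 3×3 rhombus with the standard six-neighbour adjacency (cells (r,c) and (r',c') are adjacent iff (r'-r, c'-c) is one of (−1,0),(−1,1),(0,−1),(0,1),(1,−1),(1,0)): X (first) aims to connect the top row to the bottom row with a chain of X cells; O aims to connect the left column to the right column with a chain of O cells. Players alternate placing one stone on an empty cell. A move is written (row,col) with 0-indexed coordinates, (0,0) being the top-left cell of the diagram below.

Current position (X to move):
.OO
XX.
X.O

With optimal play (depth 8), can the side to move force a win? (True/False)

X winning at [.OO/XX./X.O]: True

p1 X@[.OO/XX./X.O]: (0,0)[XOO/XX./X.O]+1* (1,2)[.OO/XXX/X.O]-1 (2,1)[.OO/XX./XXO]-1
p2 O@[XOO/XX./X.O] terminal -1; root [.OO/XX./X.O] d8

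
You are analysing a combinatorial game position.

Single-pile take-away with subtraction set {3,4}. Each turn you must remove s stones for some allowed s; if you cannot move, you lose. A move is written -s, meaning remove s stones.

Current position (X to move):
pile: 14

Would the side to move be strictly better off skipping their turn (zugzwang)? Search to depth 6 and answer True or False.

[14] X move#1: -3:-1/11*, -4:-1/10
[11] O move#2: -3:+1/8*, -4:+1/7
[8] X move#3: -3:-1/5*, -4:-1/4
[5] O move#4: -3:+1/2*, -4:+1/1
[2] end (terminal -1, X#5); searched 14 to 6
if X skipped the turn, O would face:
~ [14] O move#1: -3:-1/11*, -4:-1/10
~ [11] X move#2: -3:+1/8*, -4:+1/7
~ [8] O move#3: -3:-1/5*, -4:-1/4
~ [5] X move#4: -3:+1/2*, -4:+1/1
~ [2] end (terminal -1, O#5); searched 14 to 6
compare (X): move=-1 vs pass=+1

zugzwang(14, X) = True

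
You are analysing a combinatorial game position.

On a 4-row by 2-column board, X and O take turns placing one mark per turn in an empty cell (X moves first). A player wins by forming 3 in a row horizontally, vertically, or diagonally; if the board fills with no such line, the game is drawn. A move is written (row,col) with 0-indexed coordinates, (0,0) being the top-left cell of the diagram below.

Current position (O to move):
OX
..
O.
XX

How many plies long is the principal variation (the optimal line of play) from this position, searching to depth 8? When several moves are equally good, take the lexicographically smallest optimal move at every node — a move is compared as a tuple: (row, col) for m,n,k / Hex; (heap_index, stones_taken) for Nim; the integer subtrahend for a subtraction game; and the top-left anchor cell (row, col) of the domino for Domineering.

[OX/../O./XX] O move#1: (1,0):+1/OX/O./O./XX*, (1,1):+0/OX/.O/O./XX, (2,1):+0/OX/../OO/XX
[OX/O./O./XX] end (terminal -1, X#2); searched OX/../O./XX to 8

PV length from [OX/../O./XX]: 1 ply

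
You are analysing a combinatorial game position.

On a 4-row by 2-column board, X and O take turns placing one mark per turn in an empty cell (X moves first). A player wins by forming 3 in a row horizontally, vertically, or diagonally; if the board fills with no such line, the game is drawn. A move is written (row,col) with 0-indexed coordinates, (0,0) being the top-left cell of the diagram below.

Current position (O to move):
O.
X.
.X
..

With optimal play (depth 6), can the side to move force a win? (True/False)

O winning at [O./X./.X/..]: False

p1 O@[O./X./.X/..]: (0,1)[OO/X./.X/..]+0* (1,1)[O./XO/.X/..]+0 (2,0)[O./X./OX/..]-1 (3,0)[O./X./.X/O.]-1 (3,1)[O./X./.X/.O]+0
p2 X@[OO/X./.X/..]: (1,1)[OO/XX/.X/..]+0* (2,0)[OO/X./XX/..]+0 (3,0)[OO/X./.X/X.]+0 (3,1)[OO/X./.X/.X]+0
p3 O@[OO/XX/.X/..]: (2,0)[OO/XX/OX/..]-1 (3,0)[OO/XX/.X/O.]-1 (3,1)[OO/XX/.X/.O]+0*
p4 X@[OO/XX/.X/.O]: (2,0)[OO/XX/XX/.O]+0* (3,0)[OO/XX/.X/XO]+0
p5 O@[OO/XX/XX/.O]: (3,0)[OO/XX/XX/OO]+0*
p6 X@[OO/XX/XX/OO] terminal +0; root [O./X./.X/..] d6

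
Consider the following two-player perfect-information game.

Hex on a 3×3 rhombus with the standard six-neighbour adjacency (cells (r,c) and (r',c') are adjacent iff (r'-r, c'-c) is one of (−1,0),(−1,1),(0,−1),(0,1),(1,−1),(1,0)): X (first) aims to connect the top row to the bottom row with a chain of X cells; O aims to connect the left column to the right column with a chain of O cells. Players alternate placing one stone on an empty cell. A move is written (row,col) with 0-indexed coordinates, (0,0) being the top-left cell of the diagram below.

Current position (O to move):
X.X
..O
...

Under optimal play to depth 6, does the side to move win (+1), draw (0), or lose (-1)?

value(X.X/..O/..., O) = +1

ply 1, O at X.X/..O/... | (0,1)=-1→XOX/..O/...; (1,0)=-1→X.X/O.O/...; (1,1)=+1→X.X/.OO/...*; (2,0)=+1→X.X/..O/O..; (2,1)=-1→X.X/..O/.O.; (2,2)=-1→X.X/..O/..O
ply 2, X at X.X/.OO/... | (0,1)=-1→XXX/.OO/...*; (1,0)=-1→X.X/XOO/...; (2,0)=-1→X.X/.OO/X..; (2,1)=-1→X.X/.OO/.X.; (2,2)=-1→X.X/.OO/..X
ply 3, O at XXX/.OO/... | (1,0)=+1→XXX/OOO/...*; (2,0)=+1→XXX/.OO/O..; (2,1)=+1→XXX/.OO/.O.; (2,2)=+1→XXX/.OO/..O
ply 4: XXX/OOO/... is terminal -1 (X); from X.X/..O/... depth 6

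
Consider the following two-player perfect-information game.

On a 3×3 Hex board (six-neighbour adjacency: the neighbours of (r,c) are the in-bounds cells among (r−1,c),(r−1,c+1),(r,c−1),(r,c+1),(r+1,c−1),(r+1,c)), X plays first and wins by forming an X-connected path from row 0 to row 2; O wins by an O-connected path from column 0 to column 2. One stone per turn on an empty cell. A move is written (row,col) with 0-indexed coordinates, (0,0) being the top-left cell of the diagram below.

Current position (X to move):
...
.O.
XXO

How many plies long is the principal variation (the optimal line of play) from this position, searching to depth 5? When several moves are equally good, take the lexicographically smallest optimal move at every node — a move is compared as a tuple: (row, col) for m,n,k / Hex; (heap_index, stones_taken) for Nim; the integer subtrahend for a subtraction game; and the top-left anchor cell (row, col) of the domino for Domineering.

PV length from [.../.O./XXO]: 5 plies

p1 X@[.../.O./XXO]: (0,0)[X../.O./XXO]-1 (0,1)[.X./.O./XXO]-1 (0,2)[..X/.O./XXO]+1* (1,0)[.../XO./XXO]+1 (1,2)[.../.OX/XXO]+1
p2 O@[..X/.O./XXO]: (0,0)[O.X/.O./XXO]-1* (0,1)[.OX/.O./XXO]-1 (1,0)[..X/OO./XXO]-1 (1,2)[..X/.OO/XXO]-1
p3 X@[O.X/.O./XXO]: (0,1)[OXX/.O./XXO]+1* (1,0)[O.X/XO./XXO]+1 (1,2)[O.X/.OX/XXO]+1
p4 O@[OXX/.O./XXO]: (1,0)[OXX/OO./XXO]-1* (1,2)[OXX/.OO/XXO]-1
p5 X@[OXX/OO./XXO]: (1,2)[OXX/OOX/XXO]+1*
p6 O@[OXX/OOX/XXO] terminal -1; root [.../.O./XXO] d5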